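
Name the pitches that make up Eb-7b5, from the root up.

Eb  Gb  Bbb  Db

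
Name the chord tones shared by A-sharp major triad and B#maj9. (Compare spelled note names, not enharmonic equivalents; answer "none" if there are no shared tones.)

C##

A-sharp major triad = A#, C##, E#.
B#maj9 = B#, D##, F##, A##, C##.
Shared: C##.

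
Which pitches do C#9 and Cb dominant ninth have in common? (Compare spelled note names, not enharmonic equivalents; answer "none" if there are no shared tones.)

C#9 = C#, E#, G#, B, D#.
Cb dominant ninth = Cb, Eb, Gb, Bbb, Db.
Shared: none.

none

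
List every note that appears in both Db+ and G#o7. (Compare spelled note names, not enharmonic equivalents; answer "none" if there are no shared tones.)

F

Db+ = Db, F, A.
G#o7 = G#, B, D, F.
Shared: F.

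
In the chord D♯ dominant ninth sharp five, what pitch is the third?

D♯ dominant ninth sharp five is built on D#; its 3rd is a major 3rd above the root.
A third above D uses the letter F, and the major 3rd above D# is F##.

F##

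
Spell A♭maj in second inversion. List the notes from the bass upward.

In root position, A♭maj is Ab–C–Eb.
Second inversion puts the fifth (Eb) in the bass.

Eb  Ab  C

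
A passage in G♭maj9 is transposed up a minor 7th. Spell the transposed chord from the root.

Fb Ab Cb Eb Gb

Transposed root: Gb → Fb (minor 7th up). So we spell Fb major ninth:
root → Fb
3rd (major 3rd) → Ab
5th (perfect 5th) → Cb
7th (major 7th) → Eb
9th (major 9th) → Gb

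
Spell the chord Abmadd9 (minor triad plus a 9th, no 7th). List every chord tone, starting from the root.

Abmadd9 is a minor added-ninth built on Ab.
Ab — root
Cb — minor 3rd
Eb — perfect 5th
Bb — major 9th

Ab, Cb, Eb, Bb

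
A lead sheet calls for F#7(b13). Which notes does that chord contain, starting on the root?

F# A# C# E D

Root F#, quality dominant seventh flat thirteen:
Root: F#
Major 3rd (3rd): A#
Perfect 5th (5th): C#
Minor 7th (7th): E
Minor 13th (13th): D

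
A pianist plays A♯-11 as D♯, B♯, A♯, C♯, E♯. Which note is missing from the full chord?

G♯

The full A♯-11 chord is A♯, C♯, E♯, G♯, B♯, D♯.
Comparing with the voicing, the minor 7th (7th) — G♯ — is absent.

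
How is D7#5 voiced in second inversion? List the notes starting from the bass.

D7#5 = D–F#–A#–C; second inversion → fifth (A#) lowest.

A#  C  D  F#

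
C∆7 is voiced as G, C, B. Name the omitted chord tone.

The full C∆7 chord is C, E, G, B.
Comparing with the voicing, the major 3rd (3rd) — E — is absent.

E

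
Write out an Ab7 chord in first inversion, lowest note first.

Ab7 = Ab–C–Eb–Gb; first inversion → third (C) lowest.

C – Eb – Gb – Ab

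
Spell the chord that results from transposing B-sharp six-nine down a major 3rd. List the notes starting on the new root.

B-sharp down a major 3rd → G-sharp. New chord: G-sharp six-nine.
G-sharp — root
B-sharp — major 3rd
D-sharp — perfect 5th
E-sharp — major 6th
A-sharp — major 9th

G-sharp  B-sharp  D-sharp  E-sharp  A-sharp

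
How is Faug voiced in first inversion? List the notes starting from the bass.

A C# F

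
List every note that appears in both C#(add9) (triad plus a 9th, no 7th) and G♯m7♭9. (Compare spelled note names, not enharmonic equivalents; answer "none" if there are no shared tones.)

G# – D#

C#(add9) = C#, E#, G#, D#.
G♯m7♭9 = G#, B, D#, F#, A.
Shared: G#, D#.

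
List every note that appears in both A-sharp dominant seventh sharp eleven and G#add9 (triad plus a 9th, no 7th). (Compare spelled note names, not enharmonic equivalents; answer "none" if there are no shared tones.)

A#, G#

A-sharp dominant seventh sharp eleven: A# C## E# G# D##
G#add9: G# B# D# A#
Common to both → A#, G#.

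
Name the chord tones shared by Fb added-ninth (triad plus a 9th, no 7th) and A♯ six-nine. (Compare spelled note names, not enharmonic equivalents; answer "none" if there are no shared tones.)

Fb added-ninth = F-flat, A-flat, C-flat, G-flat.
A♯ six-nine = A-sharp, C-double-sharp, E-sharp, F-double-sharp, B-sharp.
Shared: none.

none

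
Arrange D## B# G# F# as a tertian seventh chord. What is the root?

Arranged so that each adjacent pair is a third by letter name: G# – B# – D## – F#.
The bottom of that stack, G#, is the root (this is G# augmented seventh).

G#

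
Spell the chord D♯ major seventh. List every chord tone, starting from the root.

D-sharp, F-double-sharp, A-sharp, C-double-sharp

D♯ major seventh is a major seventh built on D-sharp.
D-sharp — root
F-double-sharp — major 3rd
A-sharp — perfect 5th
C-double-sharp — major 7th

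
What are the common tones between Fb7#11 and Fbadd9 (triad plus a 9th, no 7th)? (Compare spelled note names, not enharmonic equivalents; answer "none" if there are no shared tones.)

Fb7#11: Fb Ab Cb Ebb Bb
Fbadd9: Fb Ab Cb Gb
Common to both → Fb, Ab, Cb.

Fb, Ab, Cb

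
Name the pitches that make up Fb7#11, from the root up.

Fb, Ab, Cb, Ebb, Bb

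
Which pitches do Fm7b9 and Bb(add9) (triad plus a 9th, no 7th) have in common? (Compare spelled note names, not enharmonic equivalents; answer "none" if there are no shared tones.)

Fm7b9 = F, Ab, C, Eb, Gb.
Bb(add9) = Bb, D, F, C.
Shared: F, C.

F – C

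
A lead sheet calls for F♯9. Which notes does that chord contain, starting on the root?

F♯9: dominant ninth on F#.
Root: F#
Major 3rd (3rd): A#
Perfect 5th (5th): C#
Minor 7th (7th): E
Major 9th (9th): G#

F#, A#, C#, E, G#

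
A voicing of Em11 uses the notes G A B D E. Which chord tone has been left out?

The full Em11 chord is E, G, B, D, F#, A.
Comparing with the voicing, the major 9th (9th) — F# — is absent.

F#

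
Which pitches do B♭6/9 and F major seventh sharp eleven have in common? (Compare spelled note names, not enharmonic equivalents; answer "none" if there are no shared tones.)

F – C

B♭6/9 = Bb, D, F, G, C.
F major seventh sharp eleven = F, A, C, E, B.
Shared: F, C.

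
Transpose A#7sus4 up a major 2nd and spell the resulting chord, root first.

Transposed root: A# → B# (major 2nd up). So we spell B# dominant seventh suspended fourth:
- root: B#
- perfect 4th: E#
- perfect 5th: F##
- minor 7th: A#

B# – E# – F## – A#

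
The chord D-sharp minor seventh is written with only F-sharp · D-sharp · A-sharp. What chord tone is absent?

The full D-sharp minor seventh chord is D-sharp, F-sharp, A-sharp, C-sharp.
Comparing with the voicing, the minor 7th (7th) — C-sharp — is absent.

C-sharp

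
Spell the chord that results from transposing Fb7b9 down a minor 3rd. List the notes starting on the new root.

D♭, F, A♭, C♭, E𝄫

F♭ down a minor 3rd → D♭. New chord: D♭ dominant seventh flat nine.
D♭ — root
F — major 3rd
A♭ — perfect 5th
C♭ — minor 7th
E𝄫 — minor 9th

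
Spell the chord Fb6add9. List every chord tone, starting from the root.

F♭ – A♭ – C♭ – D♭ – G♭

Fb6add9: six-nine on F♭.
F♭ — root
A♭ — major 3rd
C♭ — perfect 5th
D♭ — major 6th
G♭ — major 9th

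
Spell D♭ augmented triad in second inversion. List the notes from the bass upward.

A, D-flat, F

In root position, D♭ augmented triad is D-flat–F–A.
Second inversion puts the fifth (A) in the bass.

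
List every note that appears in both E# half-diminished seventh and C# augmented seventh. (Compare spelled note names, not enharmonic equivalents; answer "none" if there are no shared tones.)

E-sharp, B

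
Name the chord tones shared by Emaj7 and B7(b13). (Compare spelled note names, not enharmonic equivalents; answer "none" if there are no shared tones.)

B – D#

Emaj7 = E, G#, B, D#.
B7(b13) = B, D#, F#, A, G.
Shared: B, D#.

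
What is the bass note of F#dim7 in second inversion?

C

F#dim7 in root position is F♯–A–C–E♭.
Second inversion places the fifth in the bass, which is C.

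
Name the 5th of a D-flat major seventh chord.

A-flat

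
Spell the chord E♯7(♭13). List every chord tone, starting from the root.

Root E#, quality dominant seventh flat thirteen:
root → E#
3rd (major 3rd) → G##
5th (perfect 5th) → B#
7th (minor 7th) → D#
13th (minor 13th) → C#

E# – G## – B# – D# – C#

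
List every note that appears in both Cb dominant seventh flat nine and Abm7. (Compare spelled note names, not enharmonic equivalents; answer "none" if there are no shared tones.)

Cb dominant seventh flat nine = C♭, E♭, G♭, B𝄫, D𝄫.
Abm7 = A♭, C♭, E♭, G♭.
Shared: C♭, E♭, G♭.

C♭, E♭, G♭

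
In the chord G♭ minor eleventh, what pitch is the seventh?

F-flat

Root of G♭ minor eleventh = G-flat. The 7th is a minor 7th: G-flat up a minor 7th → F-flat.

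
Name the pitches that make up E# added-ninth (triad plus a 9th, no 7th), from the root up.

E#  G##  B#  F##

E# added-ninth: added-ninth on E#.
Root: E#
Major 3rd (3rd): G##
Perfect 5th (5th): B#
Major 9th (9th): F##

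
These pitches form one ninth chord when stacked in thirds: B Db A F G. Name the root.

G

Stacking in thirds gives G – B – Db – F – A, so G is the root — G dominant ninth flat five.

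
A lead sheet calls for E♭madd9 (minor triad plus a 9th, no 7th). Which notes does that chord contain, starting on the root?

Eb  Gb  Bb  F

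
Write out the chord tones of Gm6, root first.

Gm6: minor sixth on G.
- root: G
- minor 3rd: Bb
- perfect 5th: D
- major 6th: E

G Bb D E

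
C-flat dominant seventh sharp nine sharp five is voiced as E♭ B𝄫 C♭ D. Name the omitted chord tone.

C-flat dominant seventh sharp nine sharp five = C♭, E♭, G, B𝄫, D. The voicing lacks the 5th (augmented 5th), G.

G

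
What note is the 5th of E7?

B

Root of E7 = E. The 5th is a perfect 5th: E up a perfect 5th → B.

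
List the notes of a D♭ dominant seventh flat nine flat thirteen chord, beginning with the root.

Root D-flat, quality dominant seventh flat nine flat thirteen:
Root: D-flat
Major 3rd (3rd): F
Perfect 5th (5th): A-flat
Minor 7th (7th): C-flat
Minor 9th (9th): E-double-flat
Minor 13th (13th): B-double-flat

D-flat  F  A-flat  C-flat  E-double-flat  B-double-flat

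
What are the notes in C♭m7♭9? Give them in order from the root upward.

Root C♭, quality minor seventh flat nine:
C♭ — root
E𝄫 — minor 3rd
G♭ — perfect 5th
B𝄫 — minor 7th
D𝄫 — minor 9th

C♭ – E𝄫 – G♭ – B𝄫 – D𝄫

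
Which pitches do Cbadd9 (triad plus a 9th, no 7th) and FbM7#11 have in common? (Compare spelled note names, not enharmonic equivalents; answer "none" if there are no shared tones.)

Cbadd9: Cb Eb Gb Db
FbM7#11: Fb Ab Cb Eb Bb
Common to both → Cb, Eb.

Cb – Eb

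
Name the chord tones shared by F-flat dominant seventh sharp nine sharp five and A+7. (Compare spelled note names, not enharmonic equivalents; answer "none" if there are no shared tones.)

G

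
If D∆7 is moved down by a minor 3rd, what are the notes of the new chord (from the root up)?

B, D#, F#, A#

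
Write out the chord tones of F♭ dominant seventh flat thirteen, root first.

F-flat, A-flat, C-flat, E-double-flat, D-double-flat

F♭ dominant seventh flat thirteen is a dominant seventh flat thirteen built on F-flat.
root → F-flat
3rd (major 3rd) → A-flat
5th (perfect 5th) → C-flat
7th (minor 7th) → E-double-flat
13th (minor 13th) → D-double-flat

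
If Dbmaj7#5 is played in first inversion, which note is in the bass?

F

Dbmaj7#5 in root position is Db–F–A–C.
First inversion places the third in the bass, which is F.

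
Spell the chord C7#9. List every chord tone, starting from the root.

C, E, G, Bb, D#

C7#9 is a dominant seventh sharp nine built on C.
root → C
3rd (major 3rd) → E
5th (perfect 5th) → G
7th (minor 7th) → Bb
9th (augmented 9th) → D#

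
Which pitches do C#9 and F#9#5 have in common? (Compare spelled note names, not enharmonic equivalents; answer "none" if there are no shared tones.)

G#

C#9 = C#, E#, G#, B, D#.
F#9#5 = F#, A#, C##, E, G#.
Shared: G#.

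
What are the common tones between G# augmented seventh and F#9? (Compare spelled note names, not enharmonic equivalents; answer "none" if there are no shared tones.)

G#, F#

G# augmented seventh = G#, B#, D##, F#.
F#9 = F#, A#, C#, E, G#.
Shared: G#, F#.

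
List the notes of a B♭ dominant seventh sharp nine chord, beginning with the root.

Bb, D, F, Ab, C#

B♭ dominant seventh sharp nine: dominant seventh sharp nine on Bb.
Bb — root
D — major 3rd
F — perfect 5th
Ab — minor 7th
C# — augmented 9th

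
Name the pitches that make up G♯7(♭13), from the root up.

G♯ B♯ D♯ F♯ E

G♯7(♭13) is a dominant seventh flat thirteen built on G♯.
Root: G♯
Major 3rd (3rd): B♯
Perfect 5th (5th): D♯
Minor 7th (7th): F♯
Minor 13th (13th): E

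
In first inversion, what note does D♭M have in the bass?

D♭M = Db–F–Ab. First inversion → third in the bass = F.

F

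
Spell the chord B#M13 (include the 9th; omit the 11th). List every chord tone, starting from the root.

B♯ – D𝄪 – F𝄪 – A𝄪 – C𝄪 – G𝄪

Root B♯, quality major thirteenth:
Root: B♯
Major 3rd (3rd): D𝄪
Perfect 5th (5th): F𝄪
Major 7th (7th): A𝄪
Major 9th (9th): C𝄪
Major 13th (13th): G𝄪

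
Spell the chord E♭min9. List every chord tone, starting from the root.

Eb Gb Bb Db F

E♭min9: minor ninth on Eb.
Eb — root
Gb — minor 3rd
Bb — perfect 5th
Db — minor 7th
F — major 9th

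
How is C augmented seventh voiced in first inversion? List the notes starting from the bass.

E G# Bb C

C augmented seventh = C–E–G#–Bb; first inversion → third (E) lowest.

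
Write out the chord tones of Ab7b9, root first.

Ab C Eb Gb Bbb

Root Ab, quality dominant seventh flat nine:
- root: Ab
- major 3rd: C
- perfect 5th: Eb
- minor 7th: Gb
- minor 9th: Bbb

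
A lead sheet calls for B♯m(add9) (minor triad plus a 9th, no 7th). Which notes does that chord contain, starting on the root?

B♯, D♯, F𝄪, C𝄪

B♯m(add9): minor added-ninth on B♯.
- root: B♯
- minor 3rd: D♯
- perfect 5th: F𝄪
- major 9th: C𝄪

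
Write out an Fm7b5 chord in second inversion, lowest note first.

C♭ E♭ F A♭

Fm7b5 = F–A♭–C♭–E♭; second inversion → fifth (C♭) lowest.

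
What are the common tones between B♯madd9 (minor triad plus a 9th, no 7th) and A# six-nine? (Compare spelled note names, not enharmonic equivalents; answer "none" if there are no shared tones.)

B♯madd9: B# D# F## C##
A# six-nine: A# C## E# F## B#
Common to both → B#, F##, C##.

B#, F##, C##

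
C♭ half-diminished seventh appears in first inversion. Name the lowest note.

C♭ half-diminished seventh = C-flat–E-double-flat–G-double-flat–B-double-flat. First inversion → third in the bass = E-double-flat.

E-double-flat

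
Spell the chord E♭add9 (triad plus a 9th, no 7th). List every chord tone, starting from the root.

E♭, G, B♭, F

E♭add9: added-ninth on E♭.
Root: E♭
Major 3rd (3rd): G
Perfect 5th (5th): B♭
Major 9th (9th): F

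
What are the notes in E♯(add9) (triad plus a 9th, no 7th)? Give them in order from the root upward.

E♯(add9) is an added-ninth built on E#.
E# — root
G## — major 3rd
B# — perfect 5th
F## — major 9th

E#  G##  B#  F##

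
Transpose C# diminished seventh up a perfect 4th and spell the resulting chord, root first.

F-sharp, A, C, E-flat

Transposed root: C-sharp → F-sharp (perfect 4th up). So we spell F-sharp diminished seventh:
Root: F-sharp
Minor 3rd (3rd): A
Diminished 5th (5th): C
Diminished 7th (7th): E-flat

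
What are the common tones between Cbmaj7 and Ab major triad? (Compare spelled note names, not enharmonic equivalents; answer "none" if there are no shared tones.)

Cbmaj7 = Cb, Eb, Gb, Bb.
Ab major triad = Ab, C, Eb.
Shared: Eb.

Eb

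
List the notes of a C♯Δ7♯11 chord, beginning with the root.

Root C♯, quality major seventh sharp eleven:
Root: C♯
Major 3rd (3rd): E♯
Perfect 5th (5th): G♯
Major 7th (7th): B♯
Augmented 11th (11th): F𝄪

C♯  E♯  G♯  B♯  F𝄪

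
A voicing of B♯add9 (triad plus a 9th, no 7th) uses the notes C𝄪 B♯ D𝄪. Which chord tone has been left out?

F𝄪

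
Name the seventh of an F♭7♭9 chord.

Ebb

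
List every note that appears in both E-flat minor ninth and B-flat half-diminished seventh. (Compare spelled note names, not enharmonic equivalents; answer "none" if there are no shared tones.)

E-flat minor ninth: Eb Gb Bb Db F
B-flat half-diminished seventh: Bb Db Fb Ab
Common to both → Bb, Db.

Bb, Db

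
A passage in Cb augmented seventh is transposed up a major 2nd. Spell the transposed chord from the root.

D-flat F A C-flat

Transposed root: C-flat → D-flat (major 2nd up). So we spell D-flat augmented seventh:
D-flat — root
F — major 3rd
A — augmented 5th
C-flat — minor 7th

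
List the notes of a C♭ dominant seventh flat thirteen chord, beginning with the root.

C-flat  E-flat  G-flat  B-double-flat  A-double-flat

C♭ dominant seventh flat thirteen is a dominant seventh flat thirteen built on C-flat.
Root: C-flat
Major 3rd (3rd): E-flat
Perfect 5th (5th): G-flat
Minor 7th (7th): B-double-flat
Minor 13th (13th): A-double-flat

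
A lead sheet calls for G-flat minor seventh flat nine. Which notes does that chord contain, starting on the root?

Gb – Bbb – Db – Fb – Abb

G-flat minor seventh flat nine: minor seventh flat nine on Gb.
Gb — root
Bbb — minor 3rd
Db — perfect 5th
Fb — minor 7th
Abb — minor 9th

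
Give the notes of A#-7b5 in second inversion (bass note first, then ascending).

E – G# – A# – C#

A#-7b5 = A#–C#–E–G#; second inversion → fifth (E) lowest.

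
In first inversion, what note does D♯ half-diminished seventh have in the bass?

D♯ half-diminished seventh in root position is D#–F#–A–C#.
First inversion places the third in the bass, which is F#.

F#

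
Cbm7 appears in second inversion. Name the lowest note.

Gb

Cbm7 = Cb–Ebb–Gb–Bbb. Second inversion → fifth in the bass = Gb.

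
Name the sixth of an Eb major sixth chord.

C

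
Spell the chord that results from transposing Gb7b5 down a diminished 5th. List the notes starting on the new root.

C – E – Gb – Bb

A diminished 5th down from Gb is C, so the new chord is C dominant seventh flat five.
root → C
3rd (major 3rd) → E
5th (diminished 5th) → Gb
7th (minor 7th) → Bb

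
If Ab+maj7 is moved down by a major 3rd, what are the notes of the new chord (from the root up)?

A♭ down a major 3rd → F♭. New chord: F♭ augmented major seventh.
root → F♭
3rd (major 3rd) → A♭
5th (augmented 5th) → C
7th (major 7th) → E♭

F♭, A♭, C, E♭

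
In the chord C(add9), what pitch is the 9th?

D

C(add9) is built on C; its 9th is a major 9th above the root.
A second above C uses the letter D, and the major 9th above C is D.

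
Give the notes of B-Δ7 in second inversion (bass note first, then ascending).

F# A# B D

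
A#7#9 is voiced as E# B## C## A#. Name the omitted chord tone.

G#

A#7#9 = A#, C##, E#, G#, B##. The voicing lacks the 7th (minor 7th), G#.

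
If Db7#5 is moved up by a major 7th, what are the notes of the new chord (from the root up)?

C, E, G#, Bb

Transposed root: Db → C (major 7th up). So we spell C augmented seventh:
- root: C
- major 3rd: E
- augmented 5th: G#
- minor 7th: Bb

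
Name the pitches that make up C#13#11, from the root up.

C# – E# – G# – B – D# – F## – A#

C#13#11: dominant thirteenth sharp eleven on C#.
C# — root
E# — major 3rd
G# — perfect 5th
B — minor 7th
D# — major 9th
F## — augmented 11th
A# — major 13th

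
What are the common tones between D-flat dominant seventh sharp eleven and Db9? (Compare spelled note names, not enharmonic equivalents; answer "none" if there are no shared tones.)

Db – F – Ab – Cb

D-flat dominant seventh sharp eleven = Db, F, Ab, Cb, G.
Db9 = Db, F, Ab, Cb, Eb.
Shared: Db, F, Ab, Cb.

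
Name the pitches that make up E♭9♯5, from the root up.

Eb – G – B – Db – F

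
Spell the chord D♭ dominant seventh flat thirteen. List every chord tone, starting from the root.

Root D-flat, quality dominant seventh flat thirteen:
root → D-flat
3rd (major 3rd) → F
5th (perfect 5th) → A-flat
7th (minor 7th) → C-flat
13th (minor 13th) → B-double-flat

D-flat, F, A-flat, C-flat, B-double-flat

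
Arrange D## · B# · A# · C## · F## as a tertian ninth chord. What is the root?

B#

Arranged so that each adjacent pair is a third by letter name: B# – D## – F## – A# – C##.
The bottom of that stack, B#, is the root (this is B# dominant ninth).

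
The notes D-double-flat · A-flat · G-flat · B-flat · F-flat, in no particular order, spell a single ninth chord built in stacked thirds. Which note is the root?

Arranged so that each adjacent pair is a third by letter name: G-flat – B-flat – D-double-flat – F-flat – A-flat.
The bottom of that stack, G-flat, is the root (this is G-flat dominant ninth flat five).

G-flat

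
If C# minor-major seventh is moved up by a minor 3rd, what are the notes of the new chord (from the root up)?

E, G, B, D#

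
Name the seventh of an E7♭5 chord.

D

Root of E7♭5 = E. The 7th is a minor 7th: E up a minor 7th → D.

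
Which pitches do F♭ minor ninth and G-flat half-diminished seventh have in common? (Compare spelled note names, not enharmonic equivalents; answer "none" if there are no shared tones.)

F-flat G-flat

F♭ minor ninth: F-flat A-double-flat C-flat E-double-flat G-flat
G-flat half-diminished seventh: G-flat B-double-flat D-double-flat F-flat
Common to both → F-flat, G-flat.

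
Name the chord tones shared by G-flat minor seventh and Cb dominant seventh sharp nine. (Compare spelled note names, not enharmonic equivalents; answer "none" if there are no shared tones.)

Gb Bbb

G-flat minor seventh: Gb Bbb Db Fb
Cb dominant seventh sharp nine: Cb Eb Gb Bbb D
Common to both → Gb, Bbb.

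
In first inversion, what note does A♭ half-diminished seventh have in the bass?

Cb

A♭ half-diminished seventh = Ab–Cb–Ebb–Gb. First inversion → third in the bass = Cb.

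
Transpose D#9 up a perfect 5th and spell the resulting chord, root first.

A perfect 5th up from D# is A#, so the new chord is A# dominant ninth.
- root: A#
- major 3rd: C##
- perfect 5th: E#
- minor 7th: G#
- major 9th: B#

A#  C##  E#  G#  B#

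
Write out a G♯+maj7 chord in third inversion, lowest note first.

F##, G#, B#, D##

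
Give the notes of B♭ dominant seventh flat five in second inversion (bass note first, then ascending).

F-flat A-flat B-flat D

B♭ dominant seventh flat five = B-flat–D–F-flat–A-flat; second inversion → fifth (F-flat) lowest.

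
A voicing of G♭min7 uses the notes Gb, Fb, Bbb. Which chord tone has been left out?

The full G♭min7 chord is Gb, Bbb, Db, Fb.
Comparing with the voicing, the perfect 5th (5th) — Db — is absent.

Db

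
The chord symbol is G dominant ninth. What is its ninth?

Root of G dominant ninth = G. The 9th is a major 9th: G up a major 9th → A.

A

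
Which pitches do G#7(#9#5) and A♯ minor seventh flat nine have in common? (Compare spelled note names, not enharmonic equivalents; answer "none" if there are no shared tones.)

G#7(#9#5): G♯ B♯ D𝄪 F♯ A𝄪
A♯ minor seventh flat nine: A♯ C♯ E♯ G♯ B
Common to both → G♯.

G♯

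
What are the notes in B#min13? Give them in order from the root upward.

B#  D#  F##  A#  C##  E#  G##

B#min13: minor thirteenth on B#.
Root: B#
Minor 3rd (3rd): D#
Perfect 5th (5th): F##
Minor 7th (7th): A#
Major 9th (9th): C##
Perfect 11th (11th): E#
Major 13th (13th): G##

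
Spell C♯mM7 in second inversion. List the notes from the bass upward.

G♯, B♯, C♯, E

C♯mM7 = C♯–E–G♯–B♯; second inversion → fifth (G♯) lowest.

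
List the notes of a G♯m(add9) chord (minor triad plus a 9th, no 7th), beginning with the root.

G♯m(add9): minor added-ninth on G♯.
- root: G♯
- minor 3rd: B
- perfect 5th: D♯
- major 9th: A♯

G♯ B D♯ A♯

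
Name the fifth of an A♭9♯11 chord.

Root of A♭9♯11 = Ab. The 5th is a perfect 5th: Ab up a perfect 5th → Eb.

Eb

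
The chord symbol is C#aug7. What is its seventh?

C#aug7 is built on C#; its 7th is a minor 7th above the root.
A seventh above C uses the letter B, and the minor 7th above C# is B.

B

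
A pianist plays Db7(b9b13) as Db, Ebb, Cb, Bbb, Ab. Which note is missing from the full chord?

F

Db7(b9b13) = Db, F, Ab, Cb, Ebb, Bbb. The voicing lacks the 3rd (major 3rd), F.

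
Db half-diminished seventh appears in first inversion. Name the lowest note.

Db half-diminished seventh in root position is D-flat–F-flat–A-double-flat–C-flat.
First inversion places the third in the bass, which is F-flat.

F-flat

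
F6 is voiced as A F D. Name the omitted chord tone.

C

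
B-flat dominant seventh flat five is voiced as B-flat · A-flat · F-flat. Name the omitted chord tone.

B-flat dominant seventh flat five = B-flat, D, F-flat, A-flat. The voicing lacks the 3rd (major 3rd), D.

D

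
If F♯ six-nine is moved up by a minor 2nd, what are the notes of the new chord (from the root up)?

Transposed root: F-sharp → G (minor 2nd up). So we spell G six-nine:
root → G
3rd (major 3rd) → B
5th (perfect 5th) → D
6th (major 6th) → E
9th (major 9th) → A

G  B  D  E  A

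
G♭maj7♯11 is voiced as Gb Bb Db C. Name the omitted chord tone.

F

The full G♭maj7♯11 chord is Gb, Bb, Db, F, C.
Comparing with the voicing, the major 7th (7th) — F — is absent.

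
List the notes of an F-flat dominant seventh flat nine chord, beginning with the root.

F-flat, A-flat, C-flat, E-double-flat, G-double-flat

Root F-flat, quality dominant seventh flat nine:
- root: F-flat
- major 3rd: A-flat
- perfect 5th: C-flat
- minor 7th: E-double-flat
- minor 9th: G-double-flat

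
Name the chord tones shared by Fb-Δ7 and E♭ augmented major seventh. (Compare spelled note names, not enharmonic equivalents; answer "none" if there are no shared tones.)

Fb-Δ7 = Fb, Abb, Cb, Eb.
E♭ augmented major seventh = Eb, G, B, D.
Shared: Eb.

Eb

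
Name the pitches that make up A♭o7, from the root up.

A♭o7 is a diminished seventh built on A♭.
A♭ — root
C♭ — minor 3rd
E𝄫 — diminished 5th
G𝄫 — diminished 7th

A♭ C♭ E𝄫 G𝄫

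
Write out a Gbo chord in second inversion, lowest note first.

Dbb, Gb, Bbb

In root position, Gbo is Gb–Bbb–Dbb.
Second inversion puts the fifth (Dbb) in the bass.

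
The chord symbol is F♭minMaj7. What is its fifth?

F♭minMaj7 is built on Fb; its 5th is a perfect 5th above the root.
A fifth above F uses the letter C, and the perfect 5th above Fb is Cb.

Cb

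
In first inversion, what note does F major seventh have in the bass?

A

F major seventh = F–A–C–E. First inversion → third in the bass = A.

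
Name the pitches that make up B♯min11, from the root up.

B♯min11: minor eleventh on B#.
root → B#
3rd (minor 3rd) → D#
5th (perfect 5th) → F##
7th (minor 7th) → A#
9th (major 9th) → C##
11th (perfect 11th) → E#

B#, D#, F##, A#, C##, E#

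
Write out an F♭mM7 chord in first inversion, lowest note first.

In root position, F♭mM7 is F♭–A𝄫–C♭–E♭.
First inversion puts the third (A𝄫) in the bass.

A𝄫, C♭, E♭, F♭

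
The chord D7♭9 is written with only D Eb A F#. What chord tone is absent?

D7♭9 = D, F#, A, C, Eb. The voicing lacks the 7th (minor 7th), C.

C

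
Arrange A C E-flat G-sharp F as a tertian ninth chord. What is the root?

F

Arranged so that each adjacent pair is a third by letter name: F – A – C – E-flat – G-sharp.
The bottom of that stack, F, is the root (this is F dominant seventh sharp nine).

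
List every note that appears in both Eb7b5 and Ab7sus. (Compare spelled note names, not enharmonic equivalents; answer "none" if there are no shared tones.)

Eb – Db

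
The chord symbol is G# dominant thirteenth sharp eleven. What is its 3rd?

B-sharp

G# dominant thirteenth sharp eleven is built on G-sharp; its 3rd is a major 3rd above the root.
A third above G uses the letter B, and the major 3rd above G-sharp is B-sharp.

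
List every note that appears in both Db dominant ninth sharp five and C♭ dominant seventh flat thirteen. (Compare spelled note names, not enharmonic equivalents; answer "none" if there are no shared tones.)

Cb Eb

Db dominant ninth sharp five: Db F A Cb Eb
C♭ dominant seventh flat thirteen: Cb Eb Gb Bbb Abb
Common to both → Cb, Eb.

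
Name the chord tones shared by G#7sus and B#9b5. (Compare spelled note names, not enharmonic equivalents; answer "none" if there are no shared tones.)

G#7sus = G#, C#, D#, F#.
B#9b5 = B#, D##, F#, A#, C##.
Shared: F#.

F#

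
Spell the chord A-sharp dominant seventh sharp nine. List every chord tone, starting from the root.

A# C## E# G# B##

A-sharp dominant seventh sharp nine is a dominant seventh sharp nine built on A#.
A# — root
C## — major 3rd
E# — perfect 5th
G# — minor 7th
B## — augmented 9th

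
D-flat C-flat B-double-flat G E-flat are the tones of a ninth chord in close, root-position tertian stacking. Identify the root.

C-flat

Stacking in thirds gives C-flat – E-flat – G – B-double-flat – D-flat, so C-flat is the root — C-flat dominant ninth sharp five.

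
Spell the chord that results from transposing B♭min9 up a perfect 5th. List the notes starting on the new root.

B♭ up a perfect 5th → F. New chord: F minor ninth.
- root: F
- minor 3rd: A♭
- perfect 5th: C
- minor 7th: E♭
- major 9th: G

F  A♭  C  E♭  G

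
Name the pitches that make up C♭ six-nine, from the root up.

C-flat, E-flat, G-flat, A-flat, D-flat

C♭ six-nine: six-nine on C-flat.
- root: C-flat
- major 3rd: E-flat
- perfect 5th: G-flat
- major 6th: A-flat
- major 9th: D-flat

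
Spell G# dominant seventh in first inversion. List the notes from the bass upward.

In root position, G# dominant seventh is G-sharp–B-sharp–D-sharp–F-sharp.
First inversion puts the third (B-sharp) in the bass.

B-sharp – D-sharp – F-sharp – G-sharp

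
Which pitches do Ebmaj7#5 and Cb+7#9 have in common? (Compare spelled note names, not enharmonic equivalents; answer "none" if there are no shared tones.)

Eb  G  D

Ebmaj7#5 = Eb, G, B, D.
Cb+7#9 = Cb, Eb, G, Bbb, D.
Shared: Eb, G, D.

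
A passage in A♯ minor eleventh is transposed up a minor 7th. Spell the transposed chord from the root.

G# – B – D# – F# – A# – C#

Transposed root: A# → G# (minor 7th up). So we spell G# minor eleventh:
- root: G#
- minor 3rd: B
- perfect 5th: D#
- minor 7th: F#
- major 9th: A#
- perfect 11th: C#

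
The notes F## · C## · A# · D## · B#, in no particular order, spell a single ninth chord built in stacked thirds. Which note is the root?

Arranged so that each adjacent pair is a third by letter name: B# – D## – F## – A# – C##.
The bottom of that stack, B#, is the root (this is B# dominant ninth).

B#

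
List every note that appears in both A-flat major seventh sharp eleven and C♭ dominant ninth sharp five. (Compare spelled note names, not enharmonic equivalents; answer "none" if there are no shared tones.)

A-flat major seventh sharp eleven = Ab, C, Eb, G, D.
C♭ dominant ninth sharp five = Cb, Eb, G, Bbb, Db.
Shared: Eb, G.

Eb – G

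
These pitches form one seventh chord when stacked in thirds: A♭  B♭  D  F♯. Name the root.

Stacking in thirds gives B♭ – D – F♯ – A♭, so B♭ is the root — B♭ augmented seventh.

B♭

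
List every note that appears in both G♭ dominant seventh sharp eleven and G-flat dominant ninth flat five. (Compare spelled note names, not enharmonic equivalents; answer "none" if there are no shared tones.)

G-flat  B-flat  F-flat

G♭ dominant seventh sharp eleven = G-flat, B-flat, D-flat, F-flat, C.
G-flat dominant ninth flat five = G-flat, B-flat, D-double-flat, F-flat, A-flat.
Shared: G-flat, B-flat, F-flat.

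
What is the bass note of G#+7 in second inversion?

D𝄪

G#+7 in root position is G♯–B♯–D𝄪–F♯.
Second inversion places the fifth in the bass, which is D𝄪.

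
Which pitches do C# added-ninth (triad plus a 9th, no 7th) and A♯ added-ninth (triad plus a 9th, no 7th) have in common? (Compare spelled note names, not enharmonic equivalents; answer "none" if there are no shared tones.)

C# added-ninth = C-sharp, E-sharp, G-sharp, D-sharp.
A♯ added-ninth = A-sharp, C-double-sharp, E-sharp, B-sharp.
Shared: E-sharp.

E-sharp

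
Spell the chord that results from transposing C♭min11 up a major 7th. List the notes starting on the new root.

B♭, D♭, F, A♭, C, E♭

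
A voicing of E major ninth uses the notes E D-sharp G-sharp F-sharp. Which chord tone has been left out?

B

E major ninth = E, G-sharp, B, D-sharp, F-sharp. The voicing lacks the 5th (perfect 5th), B.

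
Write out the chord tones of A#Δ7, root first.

A♯ – C𝄪 – E♯ – G𝄪

Root A♯, quality major seventh:
Root: A♯
Major 3rd (3rd): C𝄪
Perfect 5th (5th): E♯
Major 7th (7th): G𝄪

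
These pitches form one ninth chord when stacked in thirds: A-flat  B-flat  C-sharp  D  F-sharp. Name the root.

B-flat

Arranged so that each adjacent pair is a third by letter name: B-flat – D – F-sharp – A-flat – C-sharp.
The bottom of that stack, B-flat, is the root (this is B-flat dominant seventh sharp nine sharp five).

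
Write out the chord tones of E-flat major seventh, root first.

Root Eb, quality major seventh:
Root: Eb
Major 3rd (3rd): G
Perfect 5th (5th): Bb
Major 7th (7th): D

Eb G Bb D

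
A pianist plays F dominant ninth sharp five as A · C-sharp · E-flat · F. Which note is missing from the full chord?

G

F dominant ninth sharp five = F, A, C-sharp, E-flat, G. The voicing lacks the 9th (major 9th), G.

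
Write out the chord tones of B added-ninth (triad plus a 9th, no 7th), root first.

B added-ninth: added-ninth on B.
Root: B
Major 3rd (3rd): D#
Perfect 5th (5th): F#
Major 9th (9th): C#

B  D#  F#  C#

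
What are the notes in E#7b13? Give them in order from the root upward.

E#7b13 is a dominant seventh flat thirteen built on E#.
Root: E#
Major 3rd (3rd): G##
Perfect 5th (5th): B#
Minor 7th (7th): D#
Minor 13th (13th): C#

E#  G##  B#  D#  C#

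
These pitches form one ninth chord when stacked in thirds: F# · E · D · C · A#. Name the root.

Arranged so that each adjacent pair is a third by letter name: D – F# – A# – C – E.
The bottom of that stack, D, is the root (this is D dominant ninth sharp five).

D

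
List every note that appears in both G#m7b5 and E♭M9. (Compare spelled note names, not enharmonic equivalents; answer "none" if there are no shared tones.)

G#m7b5: G# B D F#
E♭M9: Eb G Bb D F
Common to both → D.

D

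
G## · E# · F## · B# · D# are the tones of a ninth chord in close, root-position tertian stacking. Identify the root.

Arranged so that each adjacent pair is a third by letter name: E# – G## – B# – D# – F##.
The bottom of that stack, E#, is the root (this is E# dominant ninth).

E#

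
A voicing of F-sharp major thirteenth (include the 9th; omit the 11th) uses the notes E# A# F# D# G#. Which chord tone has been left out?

C#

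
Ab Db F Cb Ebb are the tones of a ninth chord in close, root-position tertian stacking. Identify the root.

Stacking in thirds gives Db – F – Ab – Cb – Ebb, so Db is the root — Db dominant seventh flat nine.

Db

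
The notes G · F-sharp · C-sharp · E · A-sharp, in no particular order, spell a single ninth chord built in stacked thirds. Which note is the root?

F-sharp

Stacking in thirds gives F-sharp – A-sharp – C-sharp – E – G, so F-sharp is the root — F-sharp dominant seventh flat nine.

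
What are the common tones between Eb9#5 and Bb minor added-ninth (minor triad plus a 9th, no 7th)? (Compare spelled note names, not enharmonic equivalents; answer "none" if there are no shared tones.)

Db, F

Eb9#5 = Eb, G, B, Db, F.
Bb minor added-ninth = Bb, Db, F, C.
Shared: Db, F.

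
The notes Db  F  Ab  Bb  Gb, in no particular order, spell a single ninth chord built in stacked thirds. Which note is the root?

Gb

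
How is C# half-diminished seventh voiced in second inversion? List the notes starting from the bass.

G, B, C-sharp, E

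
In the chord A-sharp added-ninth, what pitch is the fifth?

E-sharp

A-sharp added-ninth is built on A-sharp; its 5th is a perfect 5th above the root.
A fifth above A uses the letter E, and the perfect 5th above A-sharp is E-sharp.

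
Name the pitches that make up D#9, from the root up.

D#, F##, A#, C#, E#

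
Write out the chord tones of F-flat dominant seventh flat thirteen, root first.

Root F-flat, quality dominant seventh flat thirteen:
F-flat — root
A-flat — major 3rd
C-flat — perfect 5th
E-double-flat — minor 7th
D-double-flat — minor 13th

F-flat, A-flat, C-flat, E-double-flat, D-double-flat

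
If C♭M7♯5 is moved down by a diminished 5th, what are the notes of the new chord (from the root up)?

F, A, C#, E

A diminished 5th down from Cb is F, so the new chord is F augmented major seventh.
F — root
A — major 3rd
C# — augmented 5th
E — major 7th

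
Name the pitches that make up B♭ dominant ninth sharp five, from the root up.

B-flat  D  F-sharp  A-flat  C

B♭ dominant ninth sharp five: dominant ninth sharp five on B-flat.
root → B-flat
3rd (major 3rd) → D
5th (augmented 5th) → F-sharp
7th (minor 7th) → A-flat
9th (major 9th) → C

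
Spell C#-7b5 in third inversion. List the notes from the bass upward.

B  C♯  E  G

In root position, C#-7b5 is C♯–E–G–B.
Third inversion puts the seventh (B) in the bass.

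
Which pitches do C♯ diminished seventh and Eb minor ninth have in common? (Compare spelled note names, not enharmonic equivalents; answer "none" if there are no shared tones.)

C♯ diminished seventh: C-sharp E G B-flat
Eb minor ninth: E-flat G-flat B-flat D-flat F
Common to both → B-flat.

B-flat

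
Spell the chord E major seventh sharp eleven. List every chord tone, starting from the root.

E major seventh sharp eleven: major seventh sharp eleven on E.
root → E
3rd (major 3rd) → G-sharp
5th (perfect 5th) → B
7th (major 7th) → D-sharp
11th (augmented 11th) → A-sharp

E, G-sharp, B, D-sharp, A-sharp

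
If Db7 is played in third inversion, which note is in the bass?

Db7 = Db–F–Ab–Cb. Third inversion → seventh in the bass = Cb.

Cb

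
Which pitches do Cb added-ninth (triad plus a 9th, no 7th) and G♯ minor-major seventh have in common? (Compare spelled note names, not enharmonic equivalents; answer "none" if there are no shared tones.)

none

Cb added-ninth: C-flat E-flat G-flat D-flat
G♯ minor-major seventh: G-sharp B D-sharp F-double-sharp
Common to both → none.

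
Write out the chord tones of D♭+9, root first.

Root Db, quality dominant ninth sharp five:
root → Db
3rd (major 3rd) → F
5th (augmented 5th) → A
7th (minor 7th) → Cb
9th (major 9th) → Eb

Db, F, A, Cb, Eb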